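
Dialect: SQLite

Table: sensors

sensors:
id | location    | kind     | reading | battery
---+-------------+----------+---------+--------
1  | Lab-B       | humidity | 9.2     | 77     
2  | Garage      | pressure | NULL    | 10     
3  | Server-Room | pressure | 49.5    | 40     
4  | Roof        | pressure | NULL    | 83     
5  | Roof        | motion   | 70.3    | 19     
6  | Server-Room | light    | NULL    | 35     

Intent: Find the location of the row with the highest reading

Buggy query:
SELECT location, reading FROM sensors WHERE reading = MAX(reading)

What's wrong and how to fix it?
Bug: WHERE is evaluated per row; an aggregate over the whole table isn't defined there

Fix: Wrap MAX in a scalar subquery so WHERE compares against a single value

Corrected query:
SELECT location, reading FROM sensors WHERE reading = (SELECT MAX(reading) FROM sensors)

Result:
location | reading
---------+--------
Roof     | 70.3   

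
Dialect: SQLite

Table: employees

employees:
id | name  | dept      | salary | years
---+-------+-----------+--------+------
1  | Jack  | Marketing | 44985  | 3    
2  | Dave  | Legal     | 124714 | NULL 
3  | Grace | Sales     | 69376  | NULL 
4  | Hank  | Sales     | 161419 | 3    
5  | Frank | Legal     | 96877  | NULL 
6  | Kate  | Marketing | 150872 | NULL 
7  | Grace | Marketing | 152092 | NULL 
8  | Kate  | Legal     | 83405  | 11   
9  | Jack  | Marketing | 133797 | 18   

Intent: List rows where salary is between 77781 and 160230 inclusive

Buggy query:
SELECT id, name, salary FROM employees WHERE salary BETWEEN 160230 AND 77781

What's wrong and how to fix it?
Bug: BETWEEN expects the lower bound first; with 160230 AND 77781 the range is empty

Fix: Write BETWEEN 77781 AND 160230

Corrected query:
SELECT id, name, salary FROM employees WHERE salary BETWEEN 77781 AND 160230

Result:
id | name  | salary
---+-------+-------
2  | Dave  | 124714
5  | Frank | 96877 
6  | Kate  | 150872
7  | Grace | 152092
8  | Kate  | 83405 
9  | Jack  | 133797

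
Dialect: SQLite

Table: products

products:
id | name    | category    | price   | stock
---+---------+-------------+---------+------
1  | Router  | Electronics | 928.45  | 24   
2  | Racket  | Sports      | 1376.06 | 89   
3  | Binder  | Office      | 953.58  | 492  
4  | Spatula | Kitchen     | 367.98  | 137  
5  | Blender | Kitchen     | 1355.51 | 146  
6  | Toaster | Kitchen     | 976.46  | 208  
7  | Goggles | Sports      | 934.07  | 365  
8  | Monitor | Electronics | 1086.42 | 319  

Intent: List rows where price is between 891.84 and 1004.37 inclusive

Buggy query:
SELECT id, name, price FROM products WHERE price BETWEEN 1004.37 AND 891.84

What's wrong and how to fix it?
Bug: The bounds are reversed; BETWEEN a AND b requires a <= b to match anything

Fix: Swap the bounds so the smaller value comes first

Corrected query:
SELECT id, name, price FROM products WHERE price BETWEEN 891.84 AND 1004.37

Result:
id | name    | price 
---+---------+-------
1  | Router  | 928.45
3  | Binder  | 953.58
6  | Toaster | 976.46
7  | Goggles | 934.07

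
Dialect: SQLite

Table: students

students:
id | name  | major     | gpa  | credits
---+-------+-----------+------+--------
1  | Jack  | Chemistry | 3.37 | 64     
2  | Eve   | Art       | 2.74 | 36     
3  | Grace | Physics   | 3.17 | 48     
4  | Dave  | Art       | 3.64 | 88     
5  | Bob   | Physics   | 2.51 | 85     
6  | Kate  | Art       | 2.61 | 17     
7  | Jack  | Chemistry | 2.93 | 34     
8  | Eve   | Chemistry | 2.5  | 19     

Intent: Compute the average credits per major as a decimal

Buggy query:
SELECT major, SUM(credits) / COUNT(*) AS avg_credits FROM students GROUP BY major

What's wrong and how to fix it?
Bug: SUM(credits) and COUNT(*) are both integers; the division truncates the fractional part

Fix: Cast one side to REAL so the division keeps the fractional part

Corrected query:
SELECT major, SUM(credits) * 1.0 / COUNT(*) AS avg_credits FROM students GROUP BY major

Result:
major     | avg_credits
----------+------------
Art       | 47         
Chemistry | 39         
Physics   | 66.5       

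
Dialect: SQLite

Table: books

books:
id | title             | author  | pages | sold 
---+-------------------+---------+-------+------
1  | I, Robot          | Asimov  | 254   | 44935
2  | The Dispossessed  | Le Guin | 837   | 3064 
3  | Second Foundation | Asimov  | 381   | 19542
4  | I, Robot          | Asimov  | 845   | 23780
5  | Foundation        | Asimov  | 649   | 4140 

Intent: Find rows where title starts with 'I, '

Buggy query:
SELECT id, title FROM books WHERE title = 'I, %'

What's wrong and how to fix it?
Bug: Wildcards only work with LIKE; '=' treats '%' as a literal character

Fix: Use LIKE for wildcard pattern matching

Corrected query:
SELECT id, title FROM books WHERE title LIKE 'I, %'

Result:
id | title   
---+---------
1  | I, Robot
4  | I, Robot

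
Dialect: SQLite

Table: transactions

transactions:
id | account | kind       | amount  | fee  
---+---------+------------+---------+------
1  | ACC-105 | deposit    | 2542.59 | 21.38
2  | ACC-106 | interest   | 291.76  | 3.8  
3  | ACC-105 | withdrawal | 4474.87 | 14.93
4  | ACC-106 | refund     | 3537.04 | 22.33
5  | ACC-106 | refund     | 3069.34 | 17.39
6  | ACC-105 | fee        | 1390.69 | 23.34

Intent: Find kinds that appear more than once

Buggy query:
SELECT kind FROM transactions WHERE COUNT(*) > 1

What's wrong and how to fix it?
Bug: WHERE can't reference COUNT(*); aggregates are computed after WHERE

Fix: GROUP BY kind, then filter groups with HAVING COUNT(*) > 1

Corrected query:
SELECT kind FROM transactions GROUP BY kind HAVING COUNT(*) > 1

Result:
kind  
------
refund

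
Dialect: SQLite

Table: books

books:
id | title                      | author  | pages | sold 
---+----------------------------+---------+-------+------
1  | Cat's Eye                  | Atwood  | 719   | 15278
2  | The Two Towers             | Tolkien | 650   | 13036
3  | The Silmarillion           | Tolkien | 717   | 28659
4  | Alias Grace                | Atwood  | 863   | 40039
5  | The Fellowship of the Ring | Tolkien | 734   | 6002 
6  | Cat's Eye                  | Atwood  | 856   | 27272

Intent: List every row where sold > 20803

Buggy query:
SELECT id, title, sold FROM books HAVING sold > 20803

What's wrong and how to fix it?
Bug: This is a non-aggregate query (no GROUP BY, no aggregates), so in SQLite the HAVING clause is invalid here; a row-level condition belongs in WHERE

Fix: Replace HAVING with WHERE since the condition applies to individual rows

Corrected query:
SELECT id, title, sold FROM books WHERE sold > 20803

Result:
id | title            | sold 
---+------------------+------
3  | The Silmarillion | 28659
4  | Alias Grace      | 40039
6  | Cat's Eye        | 27272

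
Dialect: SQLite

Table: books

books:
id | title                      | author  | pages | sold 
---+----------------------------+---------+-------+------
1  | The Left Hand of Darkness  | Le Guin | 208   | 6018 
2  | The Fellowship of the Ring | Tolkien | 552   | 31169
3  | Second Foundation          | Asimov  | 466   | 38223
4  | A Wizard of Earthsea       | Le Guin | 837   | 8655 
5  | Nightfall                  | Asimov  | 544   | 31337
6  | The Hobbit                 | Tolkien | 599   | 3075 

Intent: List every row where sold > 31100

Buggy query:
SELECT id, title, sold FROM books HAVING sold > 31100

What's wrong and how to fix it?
Bug: This is a non-aggregate query (no GROUP BY, no aggregates), so in SQLite the HAVING clause is invalid here; a row-level condition belongs in WHERE

Fix: Use WHERE for row-level filtering

Corrected query:
SELECT id, title, sold FROM books WHERE sold > 31100

Result:
id | title                      | sold 
---+----------------------------+------
2  | The Fellowship of the Ring | 31169
3  | Second Foundation          | 38223
5  | Nightfall                  | 31337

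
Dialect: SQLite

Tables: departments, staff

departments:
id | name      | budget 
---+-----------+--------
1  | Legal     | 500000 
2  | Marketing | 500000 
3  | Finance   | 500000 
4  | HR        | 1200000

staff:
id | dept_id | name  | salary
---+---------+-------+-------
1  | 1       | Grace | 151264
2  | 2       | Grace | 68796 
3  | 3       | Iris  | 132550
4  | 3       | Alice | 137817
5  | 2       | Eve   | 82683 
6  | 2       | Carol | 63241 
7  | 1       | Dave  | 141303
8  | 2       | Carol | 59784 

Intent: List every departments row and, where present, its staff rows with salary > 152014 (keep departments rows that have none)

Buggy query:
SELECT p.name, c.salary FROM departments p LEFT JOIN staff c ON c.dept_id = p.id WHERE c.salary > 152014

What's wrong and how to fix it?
Bug: A WHERE condition on the right-hand table after LEFT JOIN drops unmatched parents

Fix: Put 'c.salary > 152014' in the JOIN's ON clause instead of WHERE

Corrected query:
SELECT p.name, c.salary FROM departments p LEFT JOIN staff c ON c.dept_id = p.id AND c.salary > 152014

Result:
name      | salary
----------+-------
Legal     | NULL  
Marketing | NULL  
Finance   | NULL  
HR        | NULL  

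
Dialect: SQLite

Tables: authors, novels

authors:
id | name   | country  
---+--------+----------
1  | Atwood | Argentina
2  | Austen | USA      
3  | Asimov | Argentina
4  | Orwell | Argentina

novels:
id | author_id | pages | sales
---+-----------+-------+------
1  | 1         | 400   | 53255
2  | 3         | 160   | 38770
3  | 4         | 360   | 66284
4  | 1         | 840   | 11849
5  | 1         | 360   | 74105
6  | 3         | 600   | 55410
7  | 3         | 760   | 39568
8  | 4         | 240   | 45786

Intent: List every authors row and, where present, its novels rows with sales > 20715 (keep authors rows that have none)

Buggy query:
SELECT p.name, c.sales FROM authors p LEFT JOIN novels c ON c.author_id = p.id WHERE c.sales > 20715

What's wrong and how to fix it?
Bug: A WHERE condition on the right-hand table after LEFT JOIN drops unmatched parents

Fix: Put 'c.sales > 20715' in the JOIN's ON clause instead of WHERE

Corrected query:
SELECT p.name, c.sales FROM authors p LEFT JOIN novels c ON c.author_id = p.id AND c.sales > 20715

Result:
name   | sales
-------+------
Atwood | 53255
Atwood | 74105
Austen | NULL 
Asimov | 38770
Asimov | 39568
Asimov | 55410
Orwell | 45786
Orwell | 66284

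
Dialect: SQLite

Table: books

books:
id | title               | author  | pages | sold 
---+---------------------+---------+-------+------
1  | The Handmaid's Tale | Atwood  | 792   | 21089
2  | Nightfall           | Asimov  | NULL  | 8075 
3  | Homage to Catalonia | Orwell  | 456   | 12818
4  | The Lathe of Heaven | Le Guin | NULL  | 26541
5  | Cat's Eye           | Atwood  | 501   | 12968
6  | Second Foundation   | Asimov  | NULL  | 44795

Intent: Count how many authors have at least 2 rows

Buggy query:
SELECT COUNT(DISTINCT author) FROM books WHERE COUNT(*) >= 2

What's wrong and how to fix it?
Bug: COUNT(*) cannot appear in WHERE; the per-group count doesn't exist yet

Fix: Use a subquery that GROUPs and filters with HAVING, then count its rows

Corrected query:
SELECT COUNT(*) FROM (SELECT author FROM books GROUP BY author HAVING COUNT(*) >= 2)

Result:
COUNT(*)
--------
2       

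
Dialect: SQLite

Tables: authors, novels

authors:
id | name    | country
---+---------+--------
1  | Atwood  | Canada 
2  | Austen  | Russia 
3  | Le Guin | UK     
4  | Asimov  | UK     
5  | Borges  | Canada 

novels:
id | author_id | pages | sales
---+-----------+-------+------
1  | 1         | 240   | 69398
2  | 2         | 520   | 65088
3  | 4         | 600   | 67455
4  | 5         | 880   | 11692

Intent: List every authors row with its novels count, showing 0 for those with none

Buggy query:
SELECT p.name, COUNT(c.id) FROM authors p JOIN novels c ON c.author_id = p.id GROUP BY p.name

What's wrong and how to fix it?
Bug: INNER JOIN drops authors rows that have no matching novels rows

Fix: Switch to LEFT JOIN to retain unmatched parent rows

Corrected query:
SELECT p.name, COUNT(c.id) FROM authors p LEFT JOIN novels c ON c.author_id = p.id GROUP BY p.name

Result:
name    | COUNT(c.id)
--------+------------
Asimov  | 1          
Atwood  | 1          
Austen  | 1          
Borges  | 1          
Le Guin | 0          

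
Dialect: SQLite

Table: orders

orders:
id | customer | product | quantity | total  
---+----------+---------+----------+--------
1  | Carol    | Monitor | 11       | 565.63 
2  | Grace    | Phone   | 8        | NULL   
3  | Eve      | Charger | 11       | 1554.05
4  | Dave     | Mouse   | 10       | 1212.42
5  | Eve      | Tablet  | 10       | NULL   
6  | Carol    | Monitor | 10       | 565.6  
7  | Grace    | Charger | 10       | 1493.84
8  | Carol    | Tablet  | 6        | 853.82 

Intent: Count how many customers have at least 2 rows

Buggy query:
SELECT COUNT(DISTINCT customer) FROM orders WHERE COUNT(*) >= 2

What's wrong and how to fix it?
Bug: COUNT(*) cannot appear in WHERE; the per-group count doesn't exist yet

Fix: Use a subquery that GROUPs and filters with HAVING, then count its rows

Corrected query:
SELECT COUNT(*) FROM (SELECT customer FROM orders GROUP BY customer HAVING COUNT(*) >= 2)

Result:
COUNT(*)
--------
3       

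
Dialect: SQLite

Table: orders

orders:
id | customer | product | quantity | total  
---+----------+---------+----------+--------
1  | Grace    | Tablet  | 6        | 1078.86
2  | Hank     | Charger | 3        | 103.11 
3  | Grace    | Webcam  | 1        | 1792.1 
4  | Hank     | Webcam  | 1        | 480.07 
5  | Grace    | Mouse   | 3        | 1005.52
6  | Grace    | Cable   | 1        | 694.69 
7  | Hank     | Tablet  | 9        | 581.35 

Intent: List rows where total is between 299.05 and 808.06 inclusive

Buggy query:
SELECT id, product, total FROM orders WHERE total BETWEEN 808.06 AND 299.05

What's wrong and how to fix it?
Bug: The bounds are reversed; BETWEEN a AND b requires a <= b to match anything

Fix: Write BETWEEN 299.05 AND 808.06

Corrected query:
SELECT id, product, total FROM orders WHERE total BETWEEN 299.05 AND 808.06

Result:
id | product | total 
---+---------+-------
4  | Webcam  | 480.07
6  | Cable   | 694.69
7  | Tablet  | 581.35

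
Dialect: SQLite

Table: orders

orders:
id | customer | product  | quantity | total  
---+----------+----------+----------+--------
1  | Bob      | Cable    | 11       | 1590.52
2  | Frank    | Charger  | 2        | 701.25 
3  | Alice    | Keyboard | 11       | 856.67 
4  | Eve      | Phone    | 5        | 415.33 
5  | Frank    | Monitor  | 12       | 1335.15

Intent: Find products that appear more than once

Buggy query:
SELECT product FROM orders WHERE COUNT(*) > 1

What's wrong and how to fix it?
Bug: WHERE can't reference COUNT(*); aggregates are computed after WHERE

Fix: GROUP BY product, then filter groups with HAVING COUNT(*) > 1

Corrected query:
SELECT product FROM orders GROUP BY product HAVING COUNT(*) > 1

Result:
(no rows)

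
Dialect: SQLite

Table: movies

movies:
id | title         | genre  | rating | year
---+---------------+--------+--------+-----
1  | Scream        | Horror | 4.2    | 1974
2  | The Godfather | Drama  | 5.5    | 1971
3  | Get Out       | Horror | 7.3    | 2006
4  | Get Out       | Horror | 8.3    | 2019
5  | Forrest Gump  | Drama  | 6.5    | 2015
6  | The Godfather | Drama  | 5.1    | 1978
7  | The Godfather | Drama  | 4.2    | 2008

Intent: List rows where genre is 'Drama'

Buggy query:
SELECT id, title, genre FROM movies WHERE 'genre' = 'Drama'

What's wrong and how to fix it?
Bug: Single quotes denote string literals in SQL; the column name is being compared as a constant string

Fix: Reference the column as genre without single quotes

Corrected query:
SELECT id, title, genre FROM movies WHERE genre = 'Drama'

Result:
id | title         | genre
---+---------------+------
2  | The Godfather | Drama
5  | Forrest Gump  | Drama
6  | The Godfather | Drama
7  | The Godfather | Drama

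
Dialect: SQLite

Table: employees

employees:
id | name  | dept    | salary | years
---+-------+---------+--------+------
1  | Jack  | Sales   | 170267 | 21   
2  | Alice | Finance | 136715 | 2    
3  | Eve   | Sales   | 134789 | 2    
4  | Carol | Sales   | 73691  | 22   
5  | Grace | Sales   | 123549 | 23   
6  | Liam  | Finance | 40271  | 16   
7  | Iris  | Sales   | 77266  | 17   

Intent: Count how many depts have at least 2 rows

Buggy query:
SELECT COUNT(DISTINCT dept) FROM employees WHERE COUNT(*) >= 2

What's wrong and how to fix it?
Bug: COUNT(*) cannot appear in WHERE; the per-group count doesn't exist yet

Fix: Use a subquery that GROUPs and filters with HAVING, then count its rows

Corrected query:
SELECT COUNT(*) FROM (SELECT dept FROM employees GROUP BY dept HAVING COUNT(*) >= 2)

Result:
COUNT(*)
--------
2       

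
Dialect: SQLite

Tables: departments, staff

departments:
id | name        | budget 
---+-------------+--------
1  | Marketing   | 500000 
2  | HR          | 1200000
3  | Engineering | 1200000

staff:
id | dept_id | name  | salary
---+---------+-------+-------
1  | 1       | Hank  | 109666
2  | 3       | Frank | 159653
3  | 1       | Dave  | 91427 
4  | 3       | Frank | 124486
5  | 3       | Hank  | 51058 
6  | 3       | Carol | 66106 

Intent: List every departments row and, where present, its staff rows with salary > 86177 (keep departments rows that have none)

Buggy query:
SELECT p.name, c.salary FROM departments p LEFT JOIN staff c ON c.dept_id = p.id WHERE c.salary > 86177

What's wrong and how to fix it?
Bug: Filtering c.salary in WHERE discards the NULL rows produced by LEFT JOIN, turning it into an inner join

Fix: Move the right-table condition into the ON clause so unmatched parents are kept

Corrected query:
SELECT p.name, c.salary FROM departments p LEFT JOIN staff c ON c.dept_id = p.id AND c.salary > 86177

Result:
name        | salary
------------+-------
Marketing   | 91427 
Marketing   | 109666
HR          | NULL  
Engineering | 124486
Engineering | 159653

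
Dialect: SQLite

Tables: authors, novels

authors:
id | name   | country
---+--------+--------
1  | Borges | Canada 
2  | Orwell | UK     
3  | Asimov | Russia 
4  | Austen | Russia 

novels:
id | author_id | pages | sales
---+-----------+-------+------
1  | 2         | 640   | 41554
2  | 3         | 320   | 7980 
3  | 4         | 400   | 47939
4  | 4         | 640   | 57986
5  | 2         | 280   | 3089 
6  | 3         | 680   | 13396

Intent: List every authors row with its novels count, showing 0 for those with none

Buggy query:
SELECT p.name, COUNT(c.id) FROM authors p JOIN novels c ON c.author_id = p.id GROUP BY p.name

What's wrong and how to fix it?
Bug: An inner join excludes parents with zero children

Fix: Switch to LEFT JOIN to retain unmatched parent rows

Corrected query:
SELECT p.name, COUNT(c.id) FROM authors p LEFT JOIN novels c ON c.author_id = p.id GROUP BY p.name

Result:
name   | COUNT(c.id)
-------+------------
Asimov | 2          
Austen | 2          
Borges | 0          
Orwell | 2          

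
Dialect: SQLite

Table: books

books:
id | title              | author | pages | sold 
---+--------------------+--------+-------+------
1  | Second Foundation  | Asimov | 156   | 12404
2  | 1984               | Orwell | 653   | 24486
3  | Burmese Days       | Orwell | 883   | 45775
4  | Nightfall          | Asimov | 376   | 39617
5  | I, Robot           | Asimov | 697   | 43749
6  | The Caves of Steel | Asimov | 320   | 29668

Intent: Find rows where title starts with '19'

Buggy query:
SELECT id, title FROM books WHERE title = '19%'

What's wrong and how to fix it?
Bug: '=' compares the literal string including the % character; pattern matching needs LIKE

Fix: Use LIKE for wildcard pattern matching

Corrected query:
SELECT id, title FROM books WHERE title LIKE '19%'

Result:
id | title
---+------
2  | 1984 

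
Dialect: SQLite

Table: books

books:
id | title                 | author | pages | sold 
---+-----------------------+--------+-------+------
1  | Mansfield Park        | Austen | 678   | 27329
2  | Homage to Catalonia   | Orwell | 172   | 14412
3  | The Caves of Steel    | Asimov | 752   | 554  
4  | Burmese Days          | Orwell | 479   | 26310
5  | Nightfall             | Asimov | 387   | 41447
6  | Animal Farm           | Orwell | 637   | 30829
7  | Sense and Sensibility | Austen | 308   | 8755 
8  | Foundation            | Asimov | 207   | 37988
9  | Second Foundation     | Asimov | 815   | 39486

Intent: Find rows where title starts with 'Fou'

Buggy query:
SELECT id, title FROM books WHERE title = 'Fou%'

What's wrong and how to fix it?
Bug: Wildcards only work with LIKE; '=' treats '%' as a literal character

Fix: Use LIKE for wildcard pattern matching

Corrected query:
SELECT id, title FROM books WHERE title LIKE 'Fou%'

Result:
id | title     
---+-----------
8  | Foundation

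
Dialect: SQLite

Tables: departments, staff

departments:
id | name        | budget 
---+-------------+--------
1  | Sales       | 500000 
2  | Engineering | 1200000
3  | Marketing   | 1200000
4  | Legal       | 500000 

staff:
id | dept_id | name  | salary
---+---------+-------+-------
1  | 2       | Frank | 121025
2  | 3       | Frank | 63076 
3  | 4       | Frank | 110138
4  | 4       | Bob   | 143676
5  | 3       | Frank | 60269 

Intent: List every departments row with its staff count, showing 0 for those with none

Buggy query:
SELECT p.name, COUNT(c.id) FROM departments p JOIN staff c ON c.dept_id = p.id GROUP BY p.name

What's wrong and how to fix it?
Bug: INNER JOIN drops departments rows that have no matching staff rows

Fix: Use LEFT JOIN so parents without children still appear (COUNT(c.id) gives 0)

Corrected query:
SELECT p.name, COUNT(c.id) FROM departments p LEFT JOIN staff c ON c.dept_id = p.id GROUP BY p.name

Result:
name        | COUNT(c.id)
------------+------------
Engineering | 1          
Legal       | 2          
Marketing   | 2          
Sales       | 0          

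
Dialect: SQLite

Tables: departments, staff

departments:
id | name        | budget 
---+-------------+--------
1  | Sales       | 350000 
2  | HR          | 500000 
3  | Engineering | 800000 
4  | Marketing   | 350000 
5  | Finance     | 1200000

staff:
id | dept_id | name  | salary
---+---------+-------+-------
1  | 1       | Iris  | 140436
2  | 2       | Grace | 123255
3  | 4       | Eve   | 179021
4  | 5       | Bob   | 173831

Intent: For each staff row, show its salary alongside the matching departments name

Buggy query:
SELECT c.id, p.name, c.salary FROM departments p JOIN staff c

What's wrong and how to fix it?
Bug: JOIN with no ON clause produces a cartesian product; every staff row pairs with every departments row

Fix: Add ON c.dept_id = p.id to the JOIN

Corrected query:
SELECT c.id, p.name, c.salary FROM departments p JOIN staff c ON c.dept_id = p.id

Result:
id | name      | salary
---+-----------+-------
1  | Sales     | 140436
2  | HR        | 123255
3  | Marketing | 179021
4  | Finance   | 173831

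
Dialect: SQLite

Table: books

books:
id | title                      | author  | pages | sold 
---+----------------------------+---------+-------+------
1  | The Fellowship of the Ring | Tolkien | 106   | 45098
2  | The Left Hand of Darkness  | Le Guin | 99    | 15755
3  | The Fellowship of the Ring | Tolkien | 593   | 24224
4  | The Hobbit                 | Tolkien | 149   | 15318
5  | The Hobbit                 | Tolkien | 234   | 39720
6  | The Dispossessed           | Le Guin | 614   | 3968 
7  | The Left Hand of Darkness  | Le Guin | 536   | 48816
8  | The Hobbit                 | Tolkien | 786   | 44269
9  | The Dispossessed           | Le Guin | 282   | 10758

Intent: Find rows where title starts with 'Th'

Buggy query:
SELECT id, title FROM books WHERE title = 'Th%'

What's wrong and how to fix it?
Bug: Wildcards only work with LIKE; '=' treats '%' as a literal character

Fix: Use LIKE for wildcard pattern matching

Corrected query:
SELECT id, title FROM books WHERE title LIKE 'Th%'

Result:
id | title                     
---+---------------------------
1  | The Fellowship of the Ring
2  | The Left Hand of Darkness 
3  | The Fellowship of the Ring
4  | The Hobbit                
5  | The Hobbit                
6  | The Dispossessed          
7  | The Left Hand of Darkness 
8  | The Hobbit                
9  | The Dispossessed          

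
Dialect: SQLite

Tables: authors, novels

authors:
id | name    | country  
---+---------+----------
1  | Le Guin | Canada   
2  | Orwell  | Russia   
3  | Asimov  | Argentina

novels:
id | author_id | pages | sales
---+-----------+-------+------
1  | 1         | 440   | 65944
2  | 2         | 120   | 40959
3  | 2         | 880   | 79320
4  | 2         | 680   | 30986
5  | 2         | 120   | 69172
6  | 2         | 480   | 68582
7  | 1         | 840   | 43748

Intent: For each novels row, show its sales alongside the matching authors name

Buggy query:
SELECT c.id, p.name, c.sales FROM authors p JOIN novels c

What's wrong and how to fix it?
Bug: JOIN with no ON clause produces a cartesian product; every novels row pairs with every authors row

Fix: Add ON c.author_id = p.id to the JOIN

Corrected query:
SELECT c.id, p.name, c.sales FROM authors p JOIN novels c ON c.author_id = p.id

Result:
id | name    | sales
---+---------+------
1  | Le Guin | 65944
2  | Orwell  | 40959
3  | Orwell  | 79320
4  | Orwell  | 30986
5  | Orwell  | 69172
6  | Orwell  | 68582
7  | Le Guin | 43748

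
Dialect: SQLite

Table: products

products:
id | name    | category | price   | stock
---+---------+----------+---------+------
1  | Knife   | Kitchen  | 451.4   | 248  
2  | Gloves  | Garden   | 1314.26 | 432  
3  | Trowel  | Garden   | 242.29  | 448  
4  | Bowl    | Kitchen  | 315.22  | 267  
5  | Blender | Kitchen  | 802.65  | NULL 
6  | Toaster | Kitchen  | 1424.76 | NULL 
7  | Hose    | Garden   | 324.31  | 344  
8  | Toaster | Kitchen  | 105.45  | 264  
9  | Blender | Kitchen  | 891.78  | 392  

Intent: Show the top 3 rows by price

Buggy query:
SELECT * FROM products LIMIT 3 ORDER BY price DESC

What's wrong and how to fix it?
Bug: ORDER BY cannot follow LIMIT; LIMIT is the final clause

Fix: Sort with ORDER BY, then apply LIMIT

Corrected query:
SELECT * FROM products ORDER BY price DESC LIMIT 3

Result:
id | name    | category | price   | stock
---+---------+----------+---------+------
6  | Toaster | Kitchen  | 1424.76 | NULL 
2  | Gloves  | Garden   | 1314.26 | 432  
9  | Blender | Kitchen  | 891.78  | 392  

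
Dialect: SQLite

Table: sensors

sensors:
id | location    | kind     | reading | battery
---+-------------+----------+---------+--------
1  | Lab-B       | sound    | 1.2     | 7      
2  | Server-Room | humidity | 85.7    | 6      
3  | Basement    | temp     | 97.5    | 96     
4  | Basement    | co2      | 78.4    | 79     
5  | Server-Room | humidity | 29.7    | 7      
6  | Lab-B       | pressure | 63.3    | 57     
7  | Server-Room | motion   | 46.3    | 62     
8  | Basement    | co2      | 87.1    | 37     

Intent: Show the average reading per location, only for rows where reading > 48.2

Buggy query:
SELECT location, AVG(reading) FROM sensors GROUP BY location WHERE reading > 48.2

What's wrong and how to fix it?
Bug: WHERE cannot follow GROUP BY

Fix: Move the WHERE clause before GROUP BY

Corrected query:
SELECT location, AVG(reading) FROM sensors WHERE reading > 48.2 GROUP BY location

Result:
location    | AVG(reading)
------------+-------------
Basement    | 87.666667   
Lab-B       | 63.3        
Server-Room | 85.7        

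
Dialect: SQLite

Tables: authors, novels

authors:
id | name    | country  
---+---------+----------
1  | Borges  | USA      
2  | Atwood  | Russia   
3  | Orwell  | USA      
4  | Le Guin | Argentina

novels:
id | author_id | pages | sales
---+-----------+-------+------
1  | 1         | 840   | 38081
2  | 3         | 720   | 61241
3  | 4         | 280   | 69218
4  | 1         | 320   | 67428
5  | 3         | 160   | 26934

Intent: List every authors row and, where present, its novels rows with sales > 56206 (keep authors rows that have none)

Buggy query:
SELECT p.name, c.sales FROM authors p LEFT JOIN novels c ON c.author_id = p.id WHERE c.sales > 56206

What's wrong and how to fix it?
Bug: A WHERE condition on the right-hand table after LEFT JOIN drops unmatched parents

Fix: Put 'c.sales > 56206' in the JOIN's ON clause instead of WHERE

Corrected query:
SELECT p.name, c.sales FROM authors p LEFT JOIN novels c ON c.author_id = p.id AND c.sales > 56206

Result:
name    | sales
--------+------
Borges  | 67428
Atwood  | NULL 
Orwell  | 61241
Le Guin | 69218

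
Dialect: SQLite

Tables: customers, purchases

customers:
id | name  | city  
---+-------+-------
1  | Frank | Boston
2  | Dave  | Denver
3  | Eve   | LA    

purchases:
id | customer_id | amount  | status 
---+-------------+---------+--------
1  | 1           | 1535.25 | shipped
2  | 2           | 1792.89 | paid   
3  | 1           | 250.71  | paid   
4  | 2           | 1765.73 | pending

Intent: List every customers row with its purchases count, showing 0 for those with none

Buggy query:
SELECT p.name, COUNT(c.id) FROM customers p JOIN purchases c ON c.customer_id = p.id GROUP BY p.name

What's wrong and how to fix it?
Bug: An inner join excludes parents with zero children

Fix: Switch to LEFT JOIN to retain unmatched parent rows

Corrected query:
SELECT p.name, COUNT(c.id) FROM customers p LEFT JOIN purchases c ON c.customer_id = p.id GROUP BY p.name

Result:
name  | COUNT(c.id)
------+------------
Dave  | 2          
Eve   | 0          
Frank | 2          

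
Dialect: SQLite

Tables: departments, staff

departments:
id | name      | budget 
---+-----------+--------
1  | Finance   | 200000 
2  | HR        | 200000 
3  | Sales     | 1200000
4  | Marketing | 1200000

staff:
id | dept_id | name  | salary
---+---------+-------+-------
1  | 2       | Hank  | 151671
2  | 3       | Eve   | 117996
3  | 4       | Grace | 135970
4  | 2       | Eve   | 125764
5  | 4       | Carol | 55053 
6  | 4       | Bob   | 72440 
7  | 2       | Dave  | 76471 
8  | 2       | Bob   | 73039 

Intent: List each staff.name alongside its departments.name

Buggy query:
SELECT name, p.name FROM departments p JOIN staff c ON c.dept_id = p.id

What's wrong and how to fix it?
Bug: Both tables have a 'name' column; the unqualified reference is ambiguous

Fix: Qualify the column with its table alias (c.name)

Corrected query:
SELECT c.name, p.name FROM departments p JOIN staff c ON c.dept_id = p.id

Result:
name  | name     
------+----------
Hank  | HR       
Eve   | Sales    
Grace | Marketing
Eve   | HR       
Carol | Marketing
Bob   | Marketing
Dave  | HR       
Bob   | HR       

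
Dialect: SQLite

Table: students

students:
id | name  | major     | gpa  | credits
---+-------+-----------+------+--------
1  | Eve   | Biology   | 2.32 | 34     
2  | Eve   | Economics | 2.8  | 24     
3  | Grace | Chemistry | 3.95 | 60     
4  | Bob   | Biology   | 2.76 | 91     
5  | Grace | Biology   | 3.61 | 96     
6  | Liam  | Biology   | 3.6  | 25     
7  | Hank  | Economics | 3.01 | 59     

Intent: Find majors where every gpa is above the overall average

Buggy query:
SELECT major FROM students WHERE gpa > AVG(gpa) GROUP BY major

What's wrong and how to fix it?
Bug: WHERE evaluates per row before aggregation, so AVG() is unavailable

Fix: Compute the overall average in a scalar subquery and compare each group's MIN against it in HAVING

Corrected query:
SELECT major FROM students GROUP BY major HAVING MIN(gpa) > (SELECT AVG(gpa) FROM students)

Result:
major    
---------
Chemistry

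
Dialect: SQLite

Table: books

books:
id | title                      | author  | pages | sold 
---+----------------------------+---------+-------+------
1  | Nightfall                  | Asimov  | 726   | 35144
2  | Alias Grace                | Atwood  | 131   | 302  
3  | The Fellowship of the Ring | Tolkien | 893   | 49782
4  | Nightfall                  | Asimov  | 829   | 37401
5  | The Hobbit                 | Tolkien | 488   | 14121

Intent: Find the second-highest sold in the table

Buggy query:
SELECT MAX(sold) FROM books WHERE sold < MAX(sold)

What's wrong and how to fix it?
Bug: MAX(sold) on the right of the comparison is an aggregate-in-WHERE error

Fix: Compute the overall MAX in a subquery, then take MAX of rows below it

Corrected query:
SELECT MAX(sold) FROM books WHERE sold < (SELECT MAX(sold) FROM books)

Result:
MAX(sold)
---------
37401    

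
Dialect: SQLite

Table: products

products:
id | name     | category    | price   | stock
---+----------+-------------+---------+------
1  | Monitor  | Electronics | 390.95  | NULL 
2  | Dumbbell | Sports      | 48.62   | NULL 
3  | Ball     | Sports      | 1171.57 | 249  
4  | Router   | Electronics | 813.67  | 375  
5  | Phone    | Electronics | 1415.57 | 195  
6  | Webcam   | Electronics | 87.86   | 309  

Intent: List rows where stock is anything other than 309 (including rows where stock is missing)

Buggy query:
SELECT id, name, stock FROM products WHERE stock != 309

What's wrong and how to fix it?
Bug: 'stock != 309' is unknown when stock is NULL, so NULL rows are silently excluded

Fix: Handle NULL separately with IS NULL alongside the inequality

Corrected query:
SELECT id, name, stock FROM products WHERE stock != 309 OR stock IS NULL

Result:
id | name     | stock
---+----------+------
1  | Monitor  | NULL 
2  | Dumbbell | NULL 
3  | Ball     | 249  
4  | Router   | 375  
5  | Phone    | 195  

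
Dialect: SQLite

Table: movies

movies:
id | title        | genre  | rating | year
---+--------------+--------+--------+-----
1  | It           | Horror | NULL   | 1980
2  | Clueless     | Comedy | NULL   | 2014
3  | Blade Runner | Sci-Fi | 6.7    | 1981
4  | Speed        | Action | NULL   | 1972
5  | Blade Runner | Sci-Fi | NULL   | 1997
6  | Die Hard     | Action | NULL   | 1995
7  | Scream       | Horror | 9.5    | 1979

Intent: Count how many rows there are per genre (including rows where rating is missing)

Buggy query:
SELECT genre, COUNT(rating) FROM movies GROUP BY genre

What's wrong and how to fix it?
Bug: COUNT(rating) skips NULLs, so groups with missing rating are undercounted

Fix: Use COUNT(*) to count all rows regardless of NULL

Corrected query:
SELECT genre, COUNT(*) FROM movies GROUP BY genre

Result:
genre  | COUNT(*)
-------+---------
Action | 2       
Comedy | 1       
Horror | 2       
Sci-Fi | 2       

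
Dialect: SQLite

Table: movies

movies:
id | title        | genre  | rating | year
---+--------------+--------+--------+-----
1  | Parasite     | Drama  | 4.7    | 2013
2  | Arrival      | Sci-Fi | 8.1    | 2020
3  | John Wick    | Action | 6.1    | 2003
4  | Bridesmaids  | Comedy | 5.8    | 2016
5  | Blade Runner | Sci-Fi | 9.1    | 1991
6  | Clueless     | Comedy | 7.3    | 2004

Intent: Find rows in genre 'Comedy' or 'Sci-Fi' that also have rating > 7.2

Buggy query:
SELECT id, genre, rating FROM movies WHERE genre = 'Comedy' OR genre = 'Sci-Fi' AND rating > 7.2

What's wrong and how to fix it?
Bug: AND binds tighter than OR, so this parses as genre = 'Comedy' OR (genre = 'Sci-Fi' AND rating > 7.2)

Fix: Group the OR with parentheses (or use IN), then AND the threshold

Corrected query:
SELECT id, genre, rating FROM movies WHERE (genre = 'Comedy' OR genre = 'Sci-Fi') AND rating > 7.2

Result:
id | genre  | rating
---+--------+-------
2  | Sci-Fi | 8.1   
5  | Sci-Fi | 9.1   
6  | Comedy | 7.3   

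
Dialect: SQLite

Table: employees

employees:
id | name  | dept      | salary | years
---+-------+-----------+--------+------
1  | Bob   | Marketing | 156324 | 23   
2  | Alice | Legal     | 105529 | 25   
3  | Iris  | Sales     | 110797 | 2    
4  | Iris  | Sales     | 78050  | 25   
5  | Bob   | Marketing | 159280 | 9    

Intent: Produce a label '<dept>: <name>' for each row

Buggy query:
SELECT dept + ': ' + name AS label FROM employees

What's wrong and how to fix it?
Bug: SQLite uses || for string concatenation; + coerces text to numbers (yielding 0)

Fix: Use the || operator for string concatenation

Corrected query:
SELECT dept || ': ' || name AS label FROM employees

Result:
label         
--------------
Marketing: Bob
Legal: Alice  
Sales: Iris   
Sales: Iris   
Marketing: Bob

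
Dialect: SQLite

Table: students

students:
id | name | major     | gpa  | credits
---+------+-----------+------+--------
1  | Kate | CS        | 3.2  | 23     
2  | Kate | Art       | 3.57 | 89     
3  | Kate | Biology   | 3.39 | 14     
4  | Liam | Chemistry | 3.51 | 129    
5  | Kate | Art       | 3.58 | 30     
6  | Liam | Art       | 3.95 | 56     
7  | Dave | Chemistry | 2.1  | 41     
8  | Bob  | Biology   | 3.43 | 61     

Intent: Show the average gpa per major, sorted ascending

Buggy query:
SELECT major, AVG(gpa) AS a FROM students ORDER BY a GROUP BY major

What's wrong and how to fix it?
Bug: ORDER BY appears before GROUP BY; SQL clause order requires GROUP BY first

Fix: Move ORDER BY to the end, after GROUP BY

Corrected query:
SELECT major, AVG(gpa) AS a FROM students GROUP BY major ORDER BY a

Result:
major     | a    
----------+------
Chemistry | 2.805
CS        | 3.2  
Biology   | 3.41 
Art       | 3.7  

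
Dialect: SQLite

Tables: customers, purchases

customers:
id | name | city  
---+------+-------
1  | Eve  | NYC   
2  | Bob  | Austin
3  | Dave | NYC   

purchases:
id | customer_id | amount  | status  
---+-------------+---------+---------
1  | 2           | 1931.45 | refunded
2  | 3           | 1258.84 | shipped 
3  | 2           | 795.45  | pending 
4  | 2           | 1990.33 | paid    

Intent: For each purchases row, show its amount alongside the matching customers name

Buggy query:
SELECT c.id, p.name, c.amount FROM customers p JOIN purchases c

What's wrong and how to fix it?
Bug: Missing join condition: each purchases row is matched to all customers rows instead of just its own

Fix: Add ON c.customer_id = p.id to the JOIN

Corrected query:
SELECT c.id, p.name, c.amount FROM customers p JOIN purchases c ON c.customer_id = p.id

Result:
id | name | amount 
---+------+--------
1  | Bob  | 1931.45
2  | Dave | 1258.84
3  | Bob  | 795.45 
4  | Bob  | 1990.33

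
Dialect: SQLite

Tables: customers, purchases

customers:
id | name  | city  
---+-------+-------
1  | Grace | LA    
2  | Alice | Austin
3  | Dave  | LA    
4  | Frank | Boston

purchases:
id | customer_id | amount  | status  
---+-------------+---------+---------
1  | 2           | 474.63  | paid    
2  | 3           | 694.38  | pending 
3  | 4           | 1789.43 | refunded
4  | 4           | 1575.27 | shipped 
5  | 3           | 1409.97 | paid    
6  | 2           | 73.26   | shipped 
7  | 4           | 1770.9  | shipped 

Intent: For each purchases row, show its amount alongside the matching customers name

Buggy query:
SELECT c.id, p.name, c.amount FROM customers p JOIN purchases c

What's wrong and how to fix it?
Bug: Missing join condition: each purchases row is matched to all customers rows instead of just its own

Fix: Add ON c.customer_id = p.id to the JOIN

Corrected query:
SELECT c.id, p.name, c.amount FROM customers p JOIN purchases c ON c.customer_id = p.id

Result:
id | name  | amount 
---+-------+--------
1  | Alice | 474.63 
2  | Dave  | 694.38 
3  | Frank | 1789.43
4  | Frank | 1575.27
5  | Dave  | 1409.97
6  | Alice | 73.26  
7  | Frank | 1770.9 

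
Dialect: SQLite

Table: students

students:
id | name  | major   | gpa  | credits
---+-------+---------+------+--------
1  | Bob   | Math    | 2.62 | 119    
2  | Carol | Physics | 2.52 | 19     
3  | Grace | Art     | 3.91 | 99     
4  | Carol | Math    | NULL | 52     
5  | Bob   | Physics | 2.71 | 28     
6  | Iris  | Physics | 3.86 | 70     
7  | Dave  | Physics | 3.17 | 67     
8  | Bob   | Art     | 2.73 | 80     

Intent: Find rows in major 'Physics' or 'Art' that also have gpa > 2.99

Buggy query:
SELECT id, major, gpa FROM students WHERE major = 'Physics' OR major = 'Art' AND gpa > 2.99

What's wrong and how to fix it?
Bug: Without parentheses, AND is evaluated before OR, so the gpa filter only applies to the 'Art' branch

Fix: Group the OR with parentheses (or use IN), then AND the threshold

Corrected query:
SELECT id, major, gpa FROM students WHERE (major = 'Physics' OR major = 'Art') AND gpa > 2.99

Result:
id | major   | gpa 
---+---------+-----
3  | Art     | 3.91
6  | Physics | 3.86
7  | Physics | 3.17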